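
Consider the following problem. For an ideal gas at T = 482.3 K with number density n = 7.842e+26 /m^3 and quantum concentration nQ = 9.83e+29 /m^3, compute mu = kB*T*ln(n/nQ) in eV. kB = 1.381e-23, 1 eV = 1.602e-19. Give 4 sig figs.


Step 1: n/nQ = 7.842e+26/9.83e+29 = 0.0007978
Step 2: ln(n/nQ) = -7.134
Step 3: mu = kB*T*ln(n/nQ) = 6.661e-21*-7.134 = -4.751e-20 J
Step 4: Convert to eV: -4.751e-20/1.602e-19 = -0.2966 eV

-0.2966


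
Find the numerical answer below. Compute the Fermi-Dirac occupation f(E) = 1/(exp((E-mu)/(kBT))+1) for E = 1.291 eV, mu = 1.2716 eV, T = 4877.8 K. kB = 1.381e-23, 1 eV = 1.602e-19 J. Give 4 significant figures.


Step 1: (E - mu) = 1.291 - 1.2716 = 0.0194 eV
Step 2: Convert: (E-mu)*eV = 3.108e-21 J
Step 3: x = (E-mu)*eV/(kB*T) = 0.04614
Step 4: f = 1/(exp(0.04614)+1) = 0.4885

0.4885


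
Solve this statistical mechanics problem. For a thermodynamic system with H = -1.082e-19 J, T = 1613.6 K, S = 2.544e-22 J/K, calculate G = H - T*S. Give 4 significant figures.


Step 1: T*S = 1613.6 * 2.544e-22 = 4.105e-19 J
Step 2: G = H - T*S = -1.082e-19 - 4.105e-19
Step 3: G = -5.187e-19 J

-5.187e-19


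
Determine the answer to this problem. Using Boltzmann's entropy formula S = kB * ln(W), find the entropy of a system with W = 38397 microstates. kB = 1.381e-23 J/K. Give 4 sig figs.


Step 1: ln(W) = ln(38397) = 10.56
Step 2: S = kB * ln(W) = 1.381e-23 * 10.56
Step 3: S = 1.458e-22 J/K

1.458e-22


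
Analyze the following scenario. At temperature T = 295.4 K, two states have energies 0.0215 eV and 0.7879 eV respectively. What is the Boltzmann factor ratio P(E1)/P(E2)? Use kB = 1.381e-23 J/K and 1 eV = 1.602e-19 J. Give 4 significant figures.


Step 1: Compute energy difference dE = E1 - E2 = 0.0215 - 0.7879 = -0.7664 eV
Step 2: Convert to Joules: dE_J = -0.7664 * 1.602e-19 = -1.228e-19 J
Step 3: Compute exponent = -dE_J / (kB * T) = -(-1.228e-19) / (1.381e-23 * 295.4) = 30.1
Step 4: P(E1)/P(E2) = exp(30.1) = 1.177e+13

1.177e+13


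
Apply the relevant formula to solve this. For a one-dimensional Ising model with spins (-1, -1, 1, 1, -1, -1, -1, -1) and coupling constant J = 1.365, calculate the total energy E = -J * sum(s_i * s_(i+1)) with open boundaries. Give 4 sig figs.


Step 1: Nearest-neighbor products: 1, -1, 1, -1, 1, 1, 1
Step 2: Sum of products = 3
Step 3: E = -1.365 * 3 = -4.095

-4.095


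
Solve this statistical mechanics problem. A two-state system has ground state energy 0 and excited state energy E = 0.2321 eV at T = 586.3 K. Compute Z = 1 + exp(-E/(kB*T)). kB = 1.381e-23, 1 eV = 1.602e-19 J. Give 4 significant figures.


Step 1: Compute beta*E = E*eV/(kB*T) = 0.2321*1.602e-19/(1.381e-23*586.3) = 4.592
Step 2: exp(-beta*E) = exp(-4.592) = 0.01013
Step 3: Z = 1 + 0.01013 = 1.01

1.01


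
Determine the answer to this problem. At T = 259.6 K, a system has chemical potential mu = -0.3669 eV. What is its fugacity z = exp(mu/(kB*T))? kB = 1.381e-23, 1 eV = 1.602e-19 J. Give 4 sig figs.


Step 1: Convert mu to Joules: -0.3669*1.602e-19 = -5.878e-20 J
Step 2: kB*T = 1.381e-23*259.6 = 3.585e-21 J
Step 3: mu/(kB*T) = -16.4
Step 4: z = exp(-16.4) = 7.581e-08

7.581e-08


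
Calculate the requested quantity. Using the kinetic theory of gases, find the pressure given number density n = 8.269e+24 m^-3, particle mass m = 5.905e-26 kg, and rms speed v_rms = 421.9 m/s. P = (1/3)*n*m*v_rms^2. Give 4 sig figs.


Step 1: v_rms^2 = 421.9^2 = 1.78e+05
Step 2: n*m = 8.269e+24*5.905e-26 = 0.4883
Step 3: P = (1/3)*0.4883*1.78e+05 = 2.897e+04 Pa

2.897e+04


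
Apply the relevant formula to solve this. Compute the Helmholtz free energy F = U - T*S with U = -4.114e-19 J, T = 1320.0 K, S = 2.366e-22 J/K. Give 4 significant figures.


Step 1: T*S = 1320.0 * 2.366e-22 = 3.123e-19 J
Step 2: F = U - T*S = -4.114e-19 - 3.123e-19
Step 3: F = -7.237e-19 J

-7.237e-19


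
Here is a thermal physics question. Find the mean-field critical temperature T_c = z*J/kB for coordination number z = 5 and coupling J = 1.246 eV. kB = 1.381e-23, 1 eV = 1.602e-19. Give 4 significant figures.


Step 1: z*J = 5*1.246 = 6.23 eV
Step 2: Convert to Joules: 6.23*1.602e-19 = 9.98e-19 J
Step 3: T_c = 9.98e-19 / 1.381e-23 = 7.227e+04 K

7.227e+04


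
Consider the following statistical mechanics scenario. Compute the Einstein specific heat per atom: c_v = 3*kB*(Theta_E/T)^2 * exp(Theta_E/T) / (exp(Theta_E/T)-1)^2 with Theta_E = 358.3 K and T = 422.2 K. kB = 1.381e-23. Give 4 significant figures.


Step 1: x = Theta_E/T = 358.3/422.2 = 0.8486
Step 2: x^2 = 0.7202
Step 3: exp(x) = 2.336
Step 4: c_v = 3*1.381e-23*0.7202*2.336/(2.336-1)^2 = 3.903e-23

3.903e-23


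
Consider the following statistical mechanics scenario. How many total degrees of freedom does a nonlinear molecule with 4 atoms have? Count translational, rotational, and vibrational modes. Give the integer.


Step 1: Translational DOF = 3
Step 2: Rotational DOF (nonlinear) = 3
Step 3: Vibrational DOF = 3*4 - 6 = 6
Step 4: Total = 3 + 3 + 6 = 12

12


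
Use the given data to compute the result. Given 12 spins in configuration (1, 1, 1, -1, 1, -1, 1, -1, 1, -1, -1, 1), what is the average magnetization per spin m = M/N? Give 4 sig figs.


Step 1: Count up spins (+1): 7, down spins (-1): 5
Step 2: Total magnetization M = 7 - 5 = 2
Step 3: m = M/N = 2/12 = 0.1667

0.1667


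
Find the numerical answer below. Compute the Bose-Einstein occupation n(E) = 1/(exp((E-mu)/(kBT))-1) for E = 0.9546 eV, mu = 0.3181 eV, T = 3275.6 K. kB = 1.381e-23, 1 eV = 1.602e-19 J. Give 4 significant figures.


Step 1: (E - mu) = 0.6365 eV
Step 2: x = (E-mu)*eV/(kB*T) = 0.6365*1.602e-19/(1.381e-23*3275.6) = 2.254
Step 3: exp(x) = 9.527
Step 4: n = 1/(exp(x)-1) = 0.1173

0.1173


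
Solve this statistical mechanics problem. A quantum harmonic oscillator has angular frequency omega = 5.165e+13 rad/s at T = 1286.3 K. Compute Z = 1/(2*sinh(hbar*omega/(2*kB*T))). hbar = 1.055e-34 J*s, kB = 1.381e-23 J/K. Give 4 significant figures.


Step 1: Compute x = hbar*omega/(kB*T) = 1.055e-34*5.165e+13/(1.381e-23*1286.3) = 0.3068
Step 2: x/2 = 0.1534
Step 3: sinh(x/2) = 0.154
Step 4: Z = 1/(2*0.154) = 3.247

3.247


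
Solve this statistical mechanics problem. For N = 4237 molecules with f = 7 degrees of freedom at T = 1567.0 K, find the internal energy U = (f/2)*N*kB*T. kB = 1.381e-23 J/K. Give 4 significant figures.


Step 1: f/2 = 7/2 = 3.5
Step 2: N*kB*T = 4237*1.381e-23*1567.0 = 9.169e-17
Step 3: U = 3.5 * 9.169e-17 = 3.209e-16 J

3.209e-16


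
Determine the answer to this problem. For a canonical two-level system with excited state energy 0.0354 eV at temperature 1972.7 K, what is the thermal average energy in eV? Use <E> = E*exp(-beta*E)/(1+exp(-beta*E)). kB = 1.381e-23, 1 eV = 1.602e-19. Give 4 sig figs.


Step 1: beta*E = 0.0354*1.602e-19/(1.381e-23*1972.7) = 0.2082
Step 2: exp(-beta*E) = 0.8121
Step 3: <E> = 0.0354*0.8121/(1+0.8121) = 0.01586 eV

0.01586


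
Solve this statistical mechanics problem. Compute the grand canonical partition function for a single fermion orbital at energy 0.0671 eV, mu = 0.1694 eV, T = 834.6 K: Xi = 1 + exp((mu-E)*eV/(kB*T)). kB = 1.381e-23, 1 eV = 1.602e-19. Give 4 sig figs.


Step 1: (mu - E) = 0.1694 - 0.0671 = 0.1023 eV
Step 2: x = (mu-E)*eV/(kB*T) = 0.1023*1.602e-19/(1.381e-23*834.6) = 1.422
Step 3: exp(x) = 4.145
Step 4: Xi = 1 + 4.145 = 5.145

5.145


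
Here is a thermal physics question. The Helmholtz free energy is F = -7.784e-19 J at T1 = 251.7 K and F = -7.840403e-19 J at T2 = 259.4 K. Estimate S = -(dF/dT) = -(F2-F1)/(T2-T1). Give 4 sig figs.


Step 1: dF = F2 - F1 = -7.840403e-19 - (-7.784e-19) = -5.6403e-21 J
Step 2: dT = T2 - T1 = 259.4 - 251.7 = 7.7 K
Step 3: S = -dF/dT = -(-5.6403e-21)/7.7 = 7.325e-22 J/K

7.325e-22


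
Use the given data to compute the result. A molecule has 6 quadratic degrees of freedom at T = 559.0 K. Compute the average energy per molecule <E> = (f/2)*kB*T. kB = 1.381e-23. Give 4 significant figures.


Step 1: f/2 = 6/2 = 3
Step 2: kB*T = 1.381e-23 * 559.0 = 7.72e-21
Step 3: <E> = 3 * 7.72e-21 = 2.316e-20 J

2.316e-20


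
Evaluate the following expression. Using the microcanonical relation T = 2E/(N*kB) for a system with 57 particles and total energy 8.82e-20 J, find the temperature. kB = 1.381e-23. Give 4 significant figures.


Step 1: Numerator = 2*E = 2*8.82e-20 = 1.764e-19 J
Step 2: Denominator = N*kB = 57*1.381e-23 = 7.872e-22
Step 3: T = 1.764e-19 / 7.872e-22 = 224.1 K

224.1


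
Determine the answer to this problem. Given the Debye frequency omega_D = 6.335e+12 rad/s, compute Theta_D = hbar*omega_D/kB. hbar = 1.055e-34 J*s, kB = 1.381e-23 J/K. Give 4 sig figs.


Step 1: hbar*omega_D = 1.055e-34 * 6.335e+12 = 6.683e-22 J
Step 2: Theta_D = 6.683e-22 / 1.381e-23
Step 3: Theta_D = 48.4 K

48.4


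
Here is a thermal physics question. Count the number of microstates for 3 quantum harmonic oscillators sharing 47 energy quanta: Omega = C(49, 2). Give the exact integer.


Step 1: Use binomial coefficient C(49, 2)
Step 2: Numerator = 49! / 47!
Step 3: Denominator = 2!
Step 4: Omega = 1176

1176


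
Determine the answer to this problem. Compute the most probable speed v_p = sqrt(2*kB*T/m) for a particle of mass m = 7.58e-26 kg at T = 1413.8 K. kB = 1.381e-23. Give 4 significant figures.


Step 1: Numerator = 2*kB*T = 2*1.381e-23*1413.8 = 3.905e-20
Step 2: Ratio = 3.905e-20 / 7.58e-26 = 5.152e+05
Step 3: v_p = sqrt(5.152e+05) = 717.7 m/s

717.7


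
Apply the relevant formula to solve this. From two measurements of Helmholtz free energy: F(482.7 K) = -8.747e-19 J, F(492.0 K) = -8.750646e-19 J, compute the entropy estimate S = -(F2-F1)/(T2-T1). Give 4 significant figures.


Step 1: dF = F2 - F1 = -8.750646e-19 - (-8.747e-19) = -3.646e-22 J
Step 2: dT = T2 - T1 = 492.0 - 482.7 = 9.3 K
Step 3: S = -dF/dT = -(-3.646e-22)/9.3 = 3.92e-23 J/K

3.92e-23


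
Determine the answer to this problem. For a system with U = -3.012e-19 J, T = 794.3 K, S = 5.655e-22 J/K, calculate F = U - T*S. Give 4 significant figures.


Step 1: T*S = 794.3 * 5.655e-22 = 4.492e-19 J
Step 2: F = U - T*S = -3.012e-19 - 4.492e-19
Step 3: F = -7.504e-19 J

-7.504e-19


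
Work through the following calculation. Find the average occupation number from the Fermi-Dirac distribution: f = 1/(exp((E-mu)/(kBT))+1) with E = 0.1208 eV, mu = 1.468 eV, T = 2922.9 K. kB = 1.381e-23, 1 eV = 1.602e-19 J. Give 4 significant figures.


Step 1: (E - mu) = 0.1208 - 1.468 = -1.347 eV
Step 2: Convert: (E-mu)*eV = -2.158e-19 J
Step 3: x = (E-mu)*eV/(kB*T) = -5.347
Step 4: f = 1/(exp(-5.347)+1) = 0.9953

0.9953


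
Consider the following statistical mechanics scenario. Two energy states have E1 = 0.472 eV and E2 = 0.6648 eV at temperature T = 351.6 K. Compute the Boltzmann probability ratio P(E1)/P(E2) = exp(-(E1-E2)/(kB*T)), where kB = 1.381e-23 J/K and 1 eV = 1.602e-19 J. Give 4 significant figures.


Step 1: Compute energy difference dE = E1 - E2 = 0.472 - 0.6648 = -0.1928 eV
Step 2: Convert to Joules: dE_J = -0.1928 * 1.602e-19 = -3.089e-20 J
Step 3: Compute exponent = -dE_J / (kB * T) = -(-3.089e-20) / (1.381e-23 * 351.6) = 6.361
Step 4: P(E1)/P(E2) = exp(6.361) = 578.8

578.8


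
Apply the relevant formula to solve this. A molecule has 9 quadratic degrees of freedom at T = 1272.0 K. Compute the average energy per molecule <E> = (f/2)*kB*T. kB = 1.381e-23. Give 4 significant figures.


Step 1: f/2 = 9/2 = 4.5
Step 2: kB*T = 1.381e-23 * 1272.0 = 1.757e-20
Step 3: <E> = 4.5 * 1.757e-20 = 7.905e-20 J

7.905e-20


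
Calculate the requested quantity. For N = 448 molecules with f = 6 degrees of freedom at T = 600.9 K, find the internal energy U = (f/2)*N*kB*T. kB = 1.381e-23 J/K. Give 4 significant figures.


Step 1: f/2 = 6/2 = 3.0
Step 2: N*kB*T = 448*1.381e-23*600.9 = 3.718e-18
Step 3: U = 3.0 * 3.718e-18 = 1.115e-17 J

1.115e-17


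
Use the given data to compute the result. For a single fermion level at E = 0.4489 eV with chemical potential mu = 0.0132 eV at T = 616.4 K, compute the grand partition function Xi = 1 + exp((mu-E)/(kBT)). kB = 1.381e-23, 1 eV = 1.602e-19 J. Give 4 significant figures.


Step 1: (mu - E) = 0.0132 - 0.4489 = -0.4357 eV
Step 2: x = (mu-E)*eV/(kB*T) = -0.4357*1.602e-19/(1.381e-23*616.4) = -8.2
Step 3: exp(x) = 0.0002748
Step 4: Xi = 1 + 0.0002748 = 1

1


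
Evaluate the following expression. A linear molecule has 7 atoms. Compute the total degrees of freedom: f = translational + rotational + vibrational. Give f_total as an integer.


Step 1: Translational DOF = 3
Step 2: Rotational DOF (linear) = 2
Step 3: Vibrational DOF = 3*7 - 5 = 16
Step 4: Total = 3 + 2 + 16 = 21

21


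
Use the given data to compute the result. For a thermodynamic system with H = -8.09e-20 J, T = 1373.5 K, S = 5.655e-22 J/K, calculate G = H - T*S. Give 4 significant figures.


Step 1: T*S = 1373.5 * 5.655e-22 = 7.767e-19 J
Step 2: G = H - T*S = -8.09e-20 - 7.767e-19
Step 3: G = -8.576e-19 J

-8.576e-19


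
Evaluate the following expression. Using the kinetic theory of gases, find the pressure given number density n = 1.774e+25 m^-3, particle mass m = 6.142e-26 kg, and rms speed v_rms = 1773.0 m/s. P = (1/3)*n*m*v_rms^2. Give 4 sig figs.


Step 1: v_rms^2 = 1773.0^2 = 3.144e+06
Step 2: n*m = 1.774e+25*6.142e-26 = 1.09
Step 3: P = (1/3)*1.09*3.144e+06 = 1.142e+06 Pa

1.142e+06


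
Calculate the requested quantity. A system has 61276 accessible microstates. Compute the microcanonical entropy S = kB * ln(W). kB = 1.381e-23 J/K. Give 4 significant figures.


Step 1: ln(W) = ln(61276) = 11.02
Step 2: S = kB * ln(W) = 1.381e-23 * 11.02
Step 3: S = 1.522e-22 J/K

1.522e-22


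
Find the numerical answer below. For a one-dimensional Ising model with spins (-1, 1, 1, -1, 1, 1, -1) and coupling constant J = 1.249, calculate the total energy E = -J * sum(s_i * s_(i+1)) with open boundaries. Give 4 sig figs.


Step 1: Nearest-neighbor products: -1, 1, -1, -1, 1, -1
Step 2: Sum of products = -2
Step 3: E = -1.249 * -2 = 2.498

2.498


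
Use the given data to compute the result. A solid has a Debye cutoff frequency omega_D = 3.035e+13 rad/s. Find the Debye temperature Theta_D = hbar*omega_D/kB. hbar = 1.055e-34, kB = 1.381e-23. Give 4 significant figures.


Step 1: hbar*omega_D = 1.055e-34 * 3.035e+13 = 3.202e-21 J
Step 2: Theta_D = 3.202e-21 / 1.381e-23
Step 3: Theta_D = 231.9 K

231.9


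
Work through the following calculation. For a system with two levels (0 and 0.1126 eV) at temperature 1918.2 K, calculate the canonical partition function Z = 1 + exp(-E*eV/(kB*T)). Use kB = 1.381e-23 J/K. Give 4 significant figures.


Step 1: Compute beta*E = E*eV/(kB*T) = 0.1126*1.602e-19/(1.381e-23*1918.2) = 0.6809
Step 2: exp(-beta*E) = exp(-0.6809) = 0.5061
Step 3: Z = 1 + 0.5061 = 1.506

1.506


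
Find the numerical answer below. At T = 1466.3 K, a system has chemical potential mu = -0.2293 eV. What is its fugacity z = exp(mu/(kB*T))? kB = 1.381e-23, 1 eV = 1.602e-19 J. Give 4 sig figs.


Step 1: Convert mu to Joules: -0.2293*1.602e-19 = -3.673e-20 J
Step 2: kB*T = 1.381e-23*1466.3 = 2.025e-20 J
Step 3: mu/(kB*T) = -1.814
Step 4: z = exp(-1.814) = 0.163

0.163


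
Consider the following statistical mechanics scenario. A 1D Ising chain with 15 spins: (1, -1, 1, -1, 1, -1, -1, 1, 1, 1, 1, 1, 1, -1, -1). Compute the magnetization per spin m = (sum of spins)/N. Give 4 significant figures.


Step 1: Count up spins (+1): 9, down spins (-1): 6
Step 2: Total magnetization M = 9 - 6 = 3
Step 3: m = M/N = 3/15 = 0.2

0.2


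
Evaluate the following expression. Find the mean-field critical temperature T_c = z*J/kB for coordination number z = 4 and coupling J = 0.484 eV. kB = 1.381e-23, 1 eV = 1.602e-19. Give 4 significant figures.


Step 1: z*J = 4*0.484 = 1.936 eV
Step 2: Convert to Joules: 1.936*1.602e-19 = 3.101e-19 J
Step 3: T_c = 3.101e-19 / 1.381e-23 = 2.246e+04 K

2.246e+04


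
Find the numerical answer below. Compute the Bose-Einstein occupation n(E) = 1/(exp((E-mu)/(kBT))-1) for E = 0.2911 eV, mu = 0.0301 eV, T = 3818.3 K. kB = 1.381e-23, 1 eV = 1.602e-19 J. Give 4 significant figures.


Step 1: (E - mu) = 0.261 eV
Step 2: x = (E-mu)*eV/(kB*T) = 0.261*1.602e-19/(1.381e-23*3818.3) = 0.7929
Step 3: exp(x) = 2.21
Step 4: n = 1/(exp(x)-1) = 0.8265

0.8265


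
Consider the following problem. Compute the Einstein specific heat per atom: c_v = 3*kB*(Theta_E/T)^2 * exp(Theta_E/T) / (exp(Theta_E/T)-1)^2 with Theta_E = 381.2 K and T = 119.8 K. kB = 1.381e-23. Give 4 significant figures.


Step 1: x = Theta_E/T = 381.2/119.8 = 3.182
Step 2: x^2 = 10.12
Step 3: exp(x) = 24.09
Step 4: c_v = 3*1.381e-23*10.12*24.09/(24.09-1)^2 = 1.895e-23

1.895e-23


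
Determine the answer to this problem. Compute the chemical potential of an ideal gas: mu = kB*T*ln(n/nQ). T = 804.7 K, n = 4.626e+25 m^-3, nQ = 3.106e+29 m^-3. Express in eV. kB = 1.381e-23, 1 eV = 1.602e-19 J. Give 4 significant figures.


Step 1: n/nQ = 4.626e+25/3.106e+29 = 0.0001489
Step 2: ln(n/nQ) = -8.812
Step 3: mu = kB*T*ln(n/nQ) = 1.111e-20*-8.812 = -9.793e-20 J
Step 4: Convert to eV: -9.793e-20/1.602e-19 = -0.6113 eV

-0.6113


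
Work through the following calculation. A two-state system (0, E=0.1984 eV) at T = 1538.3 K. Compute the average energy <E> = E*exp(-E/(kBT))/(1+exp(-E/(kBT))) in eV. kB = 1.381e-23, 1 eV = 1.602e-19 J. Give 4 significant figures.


Step 1: beta*E = 0.1984*1.602e-19/(1.381e-23*1538.3) = 1.496
Step 2: exp(-beta*E) = 0.224
Step 3: <E> = 0.1984*0.224/(1+0.224) = 0.03631 eV

0.03631


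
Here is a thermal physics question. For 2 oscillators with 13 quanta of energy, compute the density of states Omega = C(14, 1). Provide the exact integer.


Step 1: Use binomial coefficient C(14, 1)
Step 2: Numerator = 14! / 13!
Step 3: Denominator = 1!
Step 4: Omega = 14

14


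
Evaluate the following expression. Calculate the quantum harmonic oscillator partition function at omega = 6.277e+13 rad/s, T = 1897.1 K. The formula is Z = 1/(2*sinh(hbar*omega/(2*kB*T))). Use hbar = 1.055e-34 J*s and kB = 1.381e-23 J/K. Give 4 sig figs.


Step 1: Compute x = hbar*omega/(kB*T) = 1.055e-34*6.277e+13/(1.381e-23*1897.1) = 0.2528
Step 2: x/2 = 0.1264
Step 3: sinh(x/2) = 0.1267
Step 4: Z = 1/(2*0.1267) = 3.946

3.946


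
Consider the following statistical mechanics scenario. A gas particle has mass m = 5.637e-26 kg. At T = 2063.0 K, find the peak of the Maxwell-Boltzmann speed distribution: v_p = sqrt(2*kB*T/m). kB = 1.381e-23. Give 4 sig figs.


Step 1: Numerator = 2*kB*T = 2*1.381e-23*2063.0 = 5.698e-20
Step 2: Ratio = 5.698e-20 / 5.637e-26 = 1.011e+06
Step 3: v_p = sqrt(1.011e+06) = 1005 m/s

1005


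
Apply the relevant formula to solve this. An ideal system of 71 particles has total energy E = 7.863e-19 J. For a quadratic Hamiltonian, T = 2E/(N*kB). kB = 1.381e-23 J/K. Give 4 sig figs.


Step 1: Numerator = 2*E = 2*7.863e-19 = 1.573e-18 J
Step 2: Denominator = N*kB = 71*1.381e-23 = 9.805e-22
Step 3: T = 1.573e-18 / 9.805e-22 = 1604 K

1604


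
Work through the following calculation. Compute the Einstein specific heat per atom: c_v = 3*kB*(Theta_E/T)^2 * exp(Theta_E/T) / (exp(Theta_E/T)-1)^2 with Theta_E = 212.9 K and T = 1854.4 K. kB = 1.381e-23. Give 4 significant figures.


Step 1: x = Theta_E/T = 212.9/1854.4 = 0.1148
Step 2: x^2 = 0.01318
Step 3: exp(x) = 1.122
Step 4: c_v = 3*1.381e-23*0.01318*1.122/(1.122-1)^2 = 4.138e-23

4.138e-23


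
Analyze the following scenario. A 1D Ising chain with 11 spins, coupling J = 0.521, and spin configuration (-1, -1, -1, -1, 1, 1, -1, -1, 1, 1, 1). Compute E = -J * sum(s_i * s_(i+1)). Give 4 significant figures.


Step 1: Nearest-neighbor products: 1, 1, 1, -1, 1, -1, 1, -1, 1, 1
Step 2: Sum of products = 4
Step 3: E = -0.521 * 4 = -2.084

-2.084


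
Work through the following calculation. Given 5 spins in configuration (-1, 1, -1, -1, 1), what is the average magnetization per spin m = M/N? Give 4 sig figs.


Step 1: Count up spins (+1): 2, down spins (-1): 3
Step 2: Total magnetization M = 2 - 3 = -1
Step 3: m = M/N = -1/5 = -0.2

-0.2


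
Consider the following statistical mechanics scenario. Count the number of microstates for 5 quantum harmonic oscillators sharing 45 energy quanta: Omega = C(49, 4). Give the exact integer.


Step 1: Use binomial coefficient C(49, 4)
Step 2: Numerator = 49! / 45!
Step 3: Denominator = 4!
Step 4: Omega = 211876

211876


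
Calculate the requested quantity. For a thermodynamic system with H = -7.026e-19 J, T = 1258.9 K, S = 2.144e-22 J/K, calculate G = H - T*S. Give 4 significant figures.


Step 1: T*S = 1258.9 * 2.144e-22 = 2.699e-19 J
Step 2: G = H - T*S = -7.026e-19 - 2.699e-19
Step 3: G = -9.725e-19 J

-9.725e-19


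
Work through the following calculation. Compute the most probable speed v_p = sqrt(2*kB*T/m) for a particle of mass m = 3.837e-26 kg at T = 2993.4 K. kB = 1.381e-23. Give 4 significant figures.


Step 1: Numerator = 2*kB*T = 2*1.381e-23*2993.4 = 8.268e-20
Step 2: Ratio = 8.268e-20 / 3.837e-26 = 2.155e+06
Step 3: v_p = sqrt(2.155e+06) = 1468 m/s

1468


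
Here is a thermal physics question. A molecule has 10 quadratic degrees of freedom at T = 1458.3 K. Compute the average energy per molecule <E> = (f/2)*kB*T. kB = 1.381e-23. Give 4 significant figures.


Step 1: f/2 = 10/2 = 5
Step 2: kB*T = 1.381e-23 * 1458.3 = 2.014e-20
Step 3: <E> = 5 * 2.014e-20 = 1.007e-19 J

1.007e-19


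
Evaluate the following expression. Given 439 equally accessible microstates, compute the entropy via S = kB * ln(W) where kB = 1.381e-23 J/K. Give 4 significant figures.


Step 1: ln(W) = ln(439) = 6.084
Step 2: S = kB * ln(W) = 1.381e-23 * 6.084
Step 3: S = 8.403e-23 J/K

8.403e-23


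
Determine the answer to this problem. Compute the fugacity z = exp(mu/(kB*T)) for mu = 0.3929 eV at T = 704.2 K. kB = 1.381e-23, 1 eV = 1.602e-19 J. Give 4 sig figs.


Step 1: Convert mu to Joules: 0.3929*1.602e-19 = 6.294e-20 J
Step 2: kB*T = 1.381e-23*704.2 = 9.725e-21 J
Step 3: mu/(kB*T) = 6.472
Step 4: z = exp(6.472) = 646.9

646.9


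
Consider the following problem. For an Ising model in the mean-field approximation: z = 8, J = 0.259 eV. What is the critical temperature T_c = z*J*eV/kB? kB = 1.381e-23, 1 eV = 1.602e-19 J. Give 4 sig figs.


Step 1: z*J = 8*0.259 = 2.072 eV
Step 2: Convert to Joules: 2.072*1.602e-19 = 3.319e-19 J
Step 3: T_c = 3.319e-19 / 1.381e-23 = 2.404e+04 K

2.404e+04


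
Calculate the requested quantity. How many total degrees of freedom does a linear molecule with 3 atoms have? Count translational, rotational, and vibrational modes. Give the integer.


Step 1: Translational DOF = 3
Step 2: Rotational DOF (linear) = 2
Step 3: Vibrational DOF = 3*3 - 5 = 4
Step 4: Total = 3 + 2 + 4 = 9

9


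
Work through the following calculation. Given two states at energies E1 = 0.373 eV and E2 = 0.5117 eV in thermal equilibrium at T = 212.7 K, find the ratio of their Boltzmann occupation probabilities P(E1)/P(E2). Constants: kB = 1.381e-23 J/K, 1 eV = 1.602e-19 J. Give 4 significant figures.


Step 1: Compute energy difference dE = E1 - E2 = 0.373 - 0.5117 = -0.1387 eV
Step 2: Convert to Joules: dE_J = -0.1387 * 1.602e-19 = -2.222e-20 J
Step 3: Compute exponent = -dE_J / (kB * T) = -(-2.222e-20) / (1.381e-23 * 212.7) = 7.564
Step 4: P(E1)/P(E2) = exp(7.564) = 1928

1928


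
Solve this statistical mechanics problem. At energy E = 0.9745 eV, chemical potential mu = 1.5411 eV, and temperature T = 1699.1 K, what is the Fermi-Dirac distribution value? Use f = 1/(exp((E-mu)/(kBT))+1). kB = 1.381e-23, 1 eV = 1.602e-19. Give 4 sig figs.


Step 1: (E - mu) = 0.9745 - 1.5411 = -0.5666 eV
Step 2: Convert: (E-mu)*eV = -9.077e-20 J
Step 3: x = (E-mu)*eV/(kB*T) = -3.868
Step 4: f = 1/(exp(-3.868)+1) = 0.9795

0.9795


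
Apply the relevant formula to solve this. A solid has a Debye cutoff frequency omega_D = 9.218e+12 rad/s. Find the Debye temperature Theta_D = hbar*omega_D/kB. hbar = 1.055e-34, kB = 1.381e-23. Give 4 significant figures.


Step 1: hbar*omega_D = 1.055e-34 * 9.218e+12 = 9.725e-22 J
Step 2: Theta_D = 9.725e-22 / 1.381e-23
Step 3: Theta_D = 70.42 K

70.42


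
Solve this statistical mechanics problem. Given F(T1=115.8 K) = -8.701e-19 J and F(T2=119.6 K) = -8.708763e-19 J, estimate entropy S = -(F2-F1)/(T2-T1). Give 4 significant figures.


Step 1: dF = F2 - F1 = -8.708763e-19 - (-8.701e-19) = -7.763e-22 J
Step 2: dT = T2 - T1 = 119.6 - 115.8 = 3.8 K
Step 3: S = -dF/dT = -(-7.763e-22)/3.8 = 2.043e-22 J/K

2.043e-22


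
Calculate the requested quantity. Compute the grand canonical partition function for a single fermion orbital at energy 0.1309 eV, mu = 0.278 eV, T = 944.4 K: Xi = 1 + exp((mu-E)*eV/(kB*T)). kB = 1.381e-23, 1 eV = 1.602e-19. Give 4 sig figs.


Step 1: (mu - E) = 0.278 - 0.1309 = 0.1471 eV
Step 2: x = (mu-E)*eV/(kB*T) = 0.1471*1.602e-19/(1.381e-23*944.4) = 1.807
Step 3: exp(x) = 6.091
Step 4: Xi = 1 + 6.091 = 7.091

7.091


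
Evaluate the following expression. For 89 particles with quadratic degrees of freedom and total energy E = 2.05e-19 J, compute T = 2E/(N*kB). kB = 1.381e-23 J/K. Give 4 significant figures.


Step 1: Numerator = 2*E = 2*2.05e-19 = 4.1e-19 J
Step 2: Denominator = N*kB = 89*1.381e-23 = 1.229e-21
Step 3: T = 4.1e-19 / 1.229e-21 = 333.6 K

333.6


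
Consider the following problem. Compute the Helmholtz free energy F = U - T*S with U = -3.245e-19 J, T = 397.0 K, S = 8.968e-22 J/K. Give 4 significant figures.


Step 1: T*S = 397.0 * 8.968e-22 = 3.56e-19 J
Step 2: F = U - T*S = -3.245e-19 - 3.56e-19
Step 3: F = -6.805e-19 J

-6.805e-19


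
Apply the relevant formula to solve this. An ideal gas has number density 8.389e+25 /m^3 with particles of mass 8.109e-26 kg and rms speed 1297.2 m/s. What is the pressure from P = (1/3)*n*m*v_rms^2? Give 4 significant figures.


Step 1: v_rms^2 = 1297.2^2 = 1.683e+06
Step 2: n*m = 8.389e+25*8.109e-26 = 6.803
Step 3: P = (1/3)*6.803*1.683e+06 = 3.816e+06 Pa

3.816e+06


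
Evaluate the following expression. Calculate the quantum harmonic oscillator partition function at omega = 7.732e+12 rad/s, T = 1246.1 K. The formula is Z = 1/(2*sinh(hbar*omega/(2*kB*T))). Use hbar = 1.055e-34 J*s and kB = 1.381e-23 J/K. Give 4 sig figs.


Step 1: Compute x = hbar*omega/(kB*T) = 1.055e-34*7.732e+12/(1.381e-23*1246.1) = 0.0474
Step 2: x/2 = 0.0237
Step 3: sinh(x/2) = 0.0237
Step 4: Z = 1/(2*0.0237) = 21.09

21.09


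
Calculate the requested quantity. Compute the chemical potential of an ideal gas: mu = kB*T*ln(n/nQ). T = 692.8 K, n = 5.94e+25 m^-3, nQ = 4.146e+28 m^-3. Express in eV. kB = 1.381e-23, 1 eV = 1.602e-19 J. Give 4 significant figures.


Step 1: n/nQ = 5.94e+25/4.146e+28 = 0.001433
Step 2: ln(n/nQ) = -6.548
Step 3: mu = kB*T*ln(n/nQ) = 9.568e-21*-6.548 = -6.265e-20 J
Step 4: Convert to eV: -6.265e-20/1.602e-19 = -0.3911 eV

-0.3911


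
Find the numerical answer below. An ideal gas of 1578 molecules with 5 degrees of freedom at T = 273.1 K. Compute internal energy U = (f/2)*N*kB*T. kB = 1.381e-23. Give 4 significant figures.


Step 1: f/2 = 5/2 = 2.5
Step 2: N*kB*T = 1578*1.381e-23*273.1 = 5.951e-18
Step 3: U = 2.5 * 5.951e-18 = 1.488e-17 J

1.488e-17


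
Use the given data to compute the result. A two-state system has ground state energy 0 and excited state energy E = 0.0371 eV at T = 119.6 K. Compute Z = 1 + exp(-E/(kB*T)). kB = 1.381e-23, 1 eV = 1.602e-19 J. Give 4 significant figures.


Step 1: Compute beta*E = E*eV/(kB*T) = 0.0371*1.602e-19/(1.381e-23*119.6) = 3.598
Step 2: exp(-beta*E) = exp(-3.598) = 0.02737
Step 3: Z = 1 + 0.02737 = 1.027

1.027


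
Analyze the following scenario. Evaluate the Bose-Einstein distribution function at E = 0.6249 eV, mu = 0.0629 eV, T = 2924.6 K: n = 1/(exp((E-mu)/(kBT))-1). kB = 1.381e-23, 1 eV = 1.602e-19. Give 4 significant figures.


Step 1: (E - mu) = 0.562 eV
Step 2: x = (E-mu)*eV/(kB*T) = 0.562*1.602e-19/(1.381e-23*2924.6) = 2.229
Step 3: exp(x) = 9.292
Step 4: n = 1/(exp(x)-1) = 0.1206

0.1206


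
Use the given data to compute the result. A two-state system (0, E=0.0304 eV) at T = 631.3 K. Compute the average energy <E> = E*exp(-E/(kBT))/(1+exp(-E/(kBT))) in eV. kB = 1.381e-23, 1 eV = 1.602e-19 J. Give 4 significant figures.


Step 1: beta*E = 0.0304*1.602e-19/(1.381e-23*631.3) = 0.5586
Step 2: exp(-beta*E) = 0.572
Step 3: <E> = 0.0304*0.572/(1+0.572) = 0.01106 eV

0.01106


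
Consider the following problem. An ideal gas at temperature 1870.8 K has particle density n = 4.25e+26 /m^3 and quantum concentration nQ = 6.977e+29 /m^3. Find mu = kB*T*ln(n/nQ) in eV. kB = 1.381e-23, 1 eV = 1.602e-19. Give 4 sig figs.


Step 1: n/nQ = 4.25e+26/6.977e+29 = 0.0006091
Step 2: ln(n/nQ) = -7.403
Step 3: mu = kB*T*ln(n/nQ) = 2.584e-20*-7.403 = -1.913e-19 J
Step 4: Convert to eV: -1.913e-19/1.602e-19 = -1.194 eV

-1.194


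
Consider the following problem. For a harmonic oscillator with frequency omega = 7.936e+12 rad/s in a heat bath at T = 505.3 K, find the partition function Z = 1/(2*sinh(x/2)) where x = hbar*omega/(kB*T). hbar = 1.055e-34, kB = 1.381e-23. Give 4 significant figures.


Step 1: Compute x = hbar*omega/(kB*T) = 1.055e-34*7.936e+12/(1.381e-23*505.3) = 0.12
Step 2: x/2 = 0.05999
Step 3: sinh(x/2) = 0.06003
Step 4: Z = 1/(2*0.06003) = 8.33

8.33


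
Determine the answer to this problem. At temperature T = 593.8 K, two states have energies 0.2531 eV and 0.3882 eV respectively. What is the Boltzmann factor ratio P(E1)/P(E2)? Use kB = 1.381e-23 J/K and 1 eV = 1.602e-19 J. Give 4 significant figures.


Step 1: Compute energy difference dE = E1 - E2 = 0.2531 - 0.3882 = -0.1351 eV
Step 2: Convert to Joules: dE_J = -0.1351 * 1.602e-19 = -2.164e-20 J
Step 3: Compute exponent = -dE_J / (kB * T) = -(-2.164e-20) / (1.381e-23 * 593.8) = 2.639
Step 4: P(E1)/P(E2) = exp(2.639) = 14

14


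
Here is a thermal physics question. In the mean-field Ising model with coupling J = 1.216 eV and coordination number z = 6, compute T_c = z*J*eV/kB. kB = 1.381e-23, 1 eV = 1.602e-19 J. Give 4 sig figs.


Step 1: z*J = 6*1.216 = 7.296 eV
Step 2: Convert to Joules: 7.296*1.602e-19 = 1.169e-18 J
Step 3: T_c = 1.169e-18 / 1.381e-23 = 8.464e+04 K

8.464e+04


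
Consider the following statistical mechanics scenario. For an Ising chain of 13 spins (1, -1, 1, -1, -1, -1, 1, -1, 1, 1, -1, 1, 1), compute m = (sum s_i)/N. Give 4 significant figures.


Step 1: Count up spins (+1): 7, down spins (-1): 6
Step 2: Total magnetization M = 7 - 6 = 1
Step 3: m = M/N = 1/13 = 0.07692

0.07692


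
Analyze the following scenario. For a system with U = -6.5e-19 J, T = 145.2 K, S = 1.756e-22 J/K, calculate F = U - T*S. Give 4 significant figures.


Step 1: T*S = 145.2 * 1.756e-22 = 2.55e-20 J
Step 2: F = U - T*S = -6.5e-19 - 2.55e-20
Step 3: F = -6.755e-19 J

-6.755e-19


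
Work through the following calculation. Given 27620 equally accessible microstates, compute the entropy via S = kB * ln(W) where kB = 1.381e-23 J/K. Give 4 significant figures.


Step 1: ln(W) = ln(27620) = 10.23
Step 2: S = kB * ln(W) = 1.381e-23 * 10.23
Step 3: S = 1.412e-22 J/K

1.412e-22


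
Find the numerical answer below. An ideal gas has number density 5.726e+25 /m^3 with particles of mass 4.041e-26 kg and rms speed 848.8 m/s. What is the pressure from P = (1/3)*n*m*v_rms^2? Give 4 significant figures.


Step 1: v_rms^2 = 848.8^2 = 7.205e+05
Step 2: n*m = 5.726e+25*4.041e-26 = 2.314
Step 3: P = (1/3)*2.314*7.205e+05 = 5.557e+05 Pa

5.557e+05


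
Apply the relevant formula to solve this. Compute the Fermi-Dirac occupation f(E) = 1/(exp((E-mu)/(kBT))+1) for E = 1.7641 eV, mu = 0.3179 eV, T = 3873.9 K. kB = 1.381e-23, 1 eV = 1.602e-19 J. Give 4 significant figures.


Step 1: (E - mu) = 1.7641 - 0.3179 = 1.446 eV
Step 2: Convert: (E-mu)*eV = 2.317e-19 J
Step 3: x = (E-mu)*eV/(kB*T) = 4.331
Step 4: f = 1/(exp(4.331)+1) = 0.01299

0.01299


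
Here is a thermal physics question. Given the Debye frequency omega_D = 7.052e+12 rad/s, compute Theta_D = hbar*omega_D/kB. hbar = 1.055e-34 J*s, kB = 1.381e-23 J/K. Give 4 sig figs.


Step 1: hbar*omega_D = 1.055e-34 * 7.052e+12 = 7.44e-22 J
Step 2: Theta_D = 7.44e-22 / 1.381e-23
Step 3: Theta_D = 53.87 K

53.87


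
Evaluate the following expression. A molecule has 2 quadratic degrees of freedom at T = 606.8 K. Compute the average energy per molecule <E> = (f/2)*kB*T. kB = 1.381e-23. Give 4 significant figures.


Step 1: f/2 = 2/2 = 1
Step 2: kB*T = 1.381e-23 * 606.8 = 8.38e-21
Step 3: <E> = 1 * 8.38e-21 = 8.38e-21 J

8.38e-21


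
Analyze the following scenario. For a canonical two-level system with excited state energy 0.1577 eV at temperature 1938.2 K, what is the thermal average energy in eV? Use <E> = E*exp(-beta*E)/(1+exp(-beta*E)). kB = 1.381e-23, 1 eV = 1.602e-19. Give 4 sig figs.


Step 1: beta*E = 0.1577*1.602e-19/(1.381e-23*1938.2) = 0.9438
Step 2: exp(-beta*E) = 0.3891
Step 3: <E> = 0.1577*0.3891/(1+0.3891) = 0.04418 eV

0.04418


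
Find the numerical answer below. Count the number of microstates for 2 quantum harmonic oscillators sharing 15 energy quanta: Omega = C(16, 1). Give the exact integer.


Step 1: Use binomial coefficient C(16, 1)
Step 2: Numerator = 16! / 15!
Step 3: Denominator = 1!
Step 4: Omega = 16

16


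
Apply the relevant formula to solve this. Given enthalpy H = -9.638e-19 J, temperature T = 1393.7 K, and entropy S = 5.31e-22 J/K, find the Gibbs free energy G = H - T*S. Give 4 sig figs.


Step 1: T*S = 1393.7 * 5.31e-22 = 7.401e-19 J
Step 2: G = H - T*S = -9.638e-19 - 7.401e-19
Step 3: G = -1.704e-18 J

-1.704e-18


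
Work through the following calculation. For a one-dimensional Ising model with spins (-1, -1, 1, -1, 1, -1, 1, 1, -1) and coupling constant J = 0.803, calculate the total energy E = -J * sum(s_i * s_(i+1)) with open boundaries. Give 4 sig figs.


Step 1: Nearest-neighbor products: 1, -1, -1, -1, -1, -1, 1, -1
Step 2: Sum of products = -4
Step 3: E = -0.803 * -4 = 3.212

3.212


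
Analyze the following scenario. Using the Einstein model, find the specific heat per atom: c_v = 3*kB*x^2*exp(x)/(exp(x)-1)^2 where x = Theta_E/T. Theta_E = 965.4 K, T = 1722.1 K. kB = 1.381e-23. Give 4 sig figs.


Step 1: x = Theta_E/T = 965.4/1722.1 = 0.5606
Step 2: x^2 = 0.3143
Step 3: exp(x) = 1.752
Step 4: c_v = 3*1.381e-23*0.3143*1.752/(1.752-1)^2 = 4.036e-23

4.036e-23


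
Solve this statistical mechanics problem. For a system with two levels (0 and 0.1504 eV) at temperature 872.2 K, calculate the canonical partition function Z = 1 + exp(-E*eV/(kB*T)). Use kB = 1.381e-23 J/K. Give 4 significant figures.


Step 1: Compute beta*E = E*eV/(kB*T) = 0.1504*1.602e-19/(1.381e-23*872.2) = 2
Step 2: exp(-beta*E) = exp(-2) = 0.1353
Step 3: Z = 1 + 0.1353 = 1.135

1.135


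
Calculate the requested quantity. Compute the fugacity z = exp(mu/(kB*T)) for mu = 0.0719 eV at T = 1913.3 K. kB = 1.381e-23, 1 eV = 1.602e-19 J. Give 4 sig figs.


Step 1: Convert mu to Joules: 0.0719*1.602e-19 = 1.152e-20 J
Step 2: kB*T = 1.381e-23*1913.3 = 2.642e-20 J
Step 3: mu/(kB*T) = 0.4359
Step 4: z = exp(0.4359) = 1.546

1.546


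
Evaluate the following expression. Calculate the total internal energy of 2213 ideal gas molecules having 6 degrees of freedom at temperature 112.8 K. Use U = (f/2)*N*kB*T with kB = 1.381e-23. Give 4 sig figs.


Step 1: f/2 = 6/2 = 3.0
Step 2: N*kB*T = 2213*1.381e-23*112.8 = 3.447e-18
Step 3: U = 3.0 * 3.447e-18 = 1.034e-17 J

1.034e-17


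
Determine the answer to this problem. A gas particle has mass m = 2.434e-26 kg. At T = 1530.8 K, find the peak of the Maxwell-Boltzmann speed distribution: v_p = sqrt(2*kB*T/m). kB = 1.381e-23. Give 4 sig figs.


Step 1: Numerator = 2*kB*T = 2*1.381e-23*1530.8 = 4.228e-20
Step 2: Ratio = 4.228e-20 / 2.434e-26 = 1.737e+06
Step 3: v_p = sqrt(1.737e+06) = 1318 m/s

1318


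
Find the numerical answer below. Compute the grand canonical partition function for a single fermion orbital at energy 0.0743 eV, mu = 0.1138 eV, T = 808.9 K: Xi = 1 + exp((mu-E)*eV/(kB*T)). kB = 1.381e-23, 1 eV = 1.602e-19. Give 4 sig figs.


Step 1: (mu - E) = 0.1138 - 0.0743 = 0.0395 eV
Step 2: x = (mu-E)*eV/(kB*T) = 0.0395*1.602e-19/(1.381e-23*808.9) = 0.5665
Step 3: exp(x) = 1.762
Step 4: Xi = 1 + 1.762 = 2.762

2.762


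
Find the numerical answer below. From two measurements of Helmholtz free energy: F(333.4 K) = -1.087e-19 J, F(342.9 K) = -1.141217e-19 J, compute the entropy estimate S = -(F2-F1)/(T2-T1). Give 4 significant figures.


Step 1: dF = F2 - F1 = -1.141217e-19 - (-1.087e-19) = -5.4217e-21 J
Step 2: dT = T2 - T1 = 342.9 - 333.4 = 9.5 K
Step 3: S = -dF/dT = -(-5.4217e-21)/9.5 = 5.707e-22 J/K

5.707e-22


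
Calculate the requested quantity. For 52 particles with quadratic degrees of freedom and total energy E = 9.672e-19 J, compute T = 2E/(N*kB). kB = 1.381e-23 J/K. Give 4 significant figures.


Step 1: Numerator = 2*E = 2*9.672e-19 = 1.934e-18 J
Step 2: Denominator = N*kB = 52*1.381e-23 = 7.181e-22
Step 3: T = 1.934e-18 / 7.181e-22 = 2694 K

2694


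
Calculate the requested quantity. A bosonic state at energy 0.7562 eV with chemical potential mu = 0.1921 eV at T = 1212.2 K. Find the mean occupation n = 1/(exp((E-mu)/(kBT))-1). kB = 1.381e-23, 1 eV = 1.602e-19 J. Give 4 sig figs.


Step 1: (E - mu) = 0.5641 eV
Step 2: x = (E-mu)*eV/(kB*T) = 0.5641*1.602e-19/(1.381e-23*1212.2) = 5.398
Step 3: exp(x) = 221
Step 4: n = 1/(exp(x)-1) = 0.004545

0.004545


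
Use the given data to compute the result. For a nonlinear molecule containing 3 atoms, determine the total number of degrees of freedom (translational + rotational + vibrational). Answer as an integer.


Step 1: Translational DOF = 3
Step 2: Rotational DOF (nonlinear) = 3
Step 3: Vibrational DOF = 3*3 - 6 = 3
Step 4: Total = 3 + 3 + 3 = 9

9


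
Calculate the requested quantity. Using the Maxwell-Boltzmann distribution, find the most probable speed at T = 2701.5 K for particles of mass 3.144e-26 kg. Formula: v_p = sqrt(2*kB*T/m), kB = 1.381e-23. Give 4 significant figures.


Step 1: Numerator = 2*kB*T = 2*1.381e-23*2701.5 = 7.462e-20
Step 2: Ratio = 7.462e-20 / 3.144e-26 = 2.373e+06
Step 3: v_p = sqrt(2.373e+06) = 1541 m/s

1541


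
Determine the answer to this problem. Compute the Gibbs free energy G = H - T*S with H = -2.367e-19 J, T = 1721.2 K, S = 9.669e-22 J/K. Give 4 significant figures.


Step 1: T*S = 1721.2 * 9.669e-22 = 1.664e-18 J
Step 2: G = H - T*S = -2.367e-19 - 1.664e-18
Step 3: G = -1.901e-18 J

-1.901e-18


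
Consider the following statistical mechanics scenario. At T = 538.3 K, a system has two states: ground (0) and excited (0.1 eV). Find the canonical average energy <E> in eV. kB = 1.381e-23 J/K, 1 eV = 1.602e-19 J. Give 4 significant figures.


Step 1: beta*E = 0.1*1.602e-19/(1.381e-23*538.3) = 2.155
Step 2: exp(-beta*E) = 0.1159
Step 3: <E> = 0.1*0.1159/(1+0.1159) = 0.01039 eV

0.01039


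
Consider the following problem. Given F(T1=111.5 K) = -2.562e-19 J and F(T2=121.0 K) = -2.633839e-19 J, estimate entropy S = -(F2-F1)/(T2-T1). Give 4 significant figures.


Step 1: dF = F2 - F1 = -2.633839e-19 - (-2.562e-19) = -7.1839e-21 J
Step 2: dT = T2 - T1 = 121.0 - 111.5 = 9.5 K
Step 3: S = -dF/dT = -(-7.1839e-21)/9.5 = 7.562e-22 J/K

7.562e-22


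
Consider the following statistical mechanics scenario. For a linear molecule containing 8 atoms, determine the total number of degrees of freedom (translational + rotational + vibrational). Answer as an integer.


Step 1: Translational DOF = 3
Step 2: Rotational DOF (linear) = 2
Step 3: Vibrational DOF = 3*8 - 5 = 19
Step 4: Total = 3 + 2 + 19 = 24

24


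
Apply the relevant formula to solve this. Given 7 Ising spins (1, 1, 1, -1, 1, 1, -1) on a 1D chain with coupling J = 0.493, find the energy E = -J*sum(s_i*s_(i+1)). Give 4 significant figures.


Step 1: Nearest-neighbor products: 1, 1, -1, -1, 1, -1
Step 2: Sum of products = 0
Step 3: E = -0.493 * 0 = 0

0
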